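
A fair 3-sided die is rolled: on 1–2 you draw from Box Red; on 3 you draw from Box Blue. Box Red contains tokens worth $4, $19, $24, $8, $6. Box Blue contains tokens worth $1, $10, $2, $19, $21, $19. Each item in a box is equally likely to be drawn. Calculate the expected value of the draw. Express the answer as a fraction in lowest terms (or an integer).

E[X | Box Red] = (4 + 19 + 24 + 8 + 6)/5 = 61/5
E[X | Box Blue] = (1 + 10 + 2 + 19 + 21 + 19)/6 = 12
E[X] = (2/3)·61/5 + (1/3)·12 = 182/15

182/15 dollars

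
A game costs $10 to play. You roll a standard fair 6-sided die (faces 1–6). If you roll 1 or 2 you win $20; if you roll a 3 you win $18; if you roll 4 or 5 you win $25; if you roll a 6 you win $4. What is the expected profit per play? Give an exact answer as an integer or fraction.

26/3 dollars

E[payout] = (1/6)·4 + (1/6)·18 + (1/3)·20 + (1/3)·25 = 56/3
Expected profit = 56/3 − 10 = 26/3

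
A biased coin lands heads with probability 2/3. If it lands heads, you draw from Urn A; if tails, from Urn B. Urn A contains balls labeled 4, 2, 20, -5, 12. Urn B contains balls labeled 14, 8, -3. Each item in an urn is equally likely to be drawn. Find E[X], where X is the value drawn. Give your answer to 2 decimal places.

E[X | Urn A] = (4 + 2 + 20 − 5 + 12)/5 = 33/5
E[X | Urn B] = (14 + 8 − 3)/3 = 19/3
E[X] = (2/3)·33/5 + (1/3)·19/3 = 293/45 ≈ 6.51

6.51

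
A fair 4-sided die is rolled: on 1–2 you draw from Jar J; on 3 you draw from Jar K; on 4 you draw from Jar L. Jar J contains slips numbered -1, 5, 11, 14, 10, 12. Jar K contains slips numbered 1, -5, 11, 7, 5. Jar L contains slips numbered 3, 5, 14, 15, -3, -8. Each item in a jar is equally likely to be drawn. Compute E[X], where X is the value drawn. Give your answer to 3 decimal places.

6.283

E[X | Jar J] = (-1 + 5 + 11 + 14 + 10 + 12)/6 = 17/2
E[X | Jar K] = (1 − 5 + 11 + 7 + 5)/5 = 19/5
E[X | Jar L] = (3 + 5 + 14 + 15 − 3 − 8)/6 = 13/3
E[X] = (1/2)·17/2 + (1/4)·19/5 + (1/4)·13/3 = 377/60 ≈ 6.283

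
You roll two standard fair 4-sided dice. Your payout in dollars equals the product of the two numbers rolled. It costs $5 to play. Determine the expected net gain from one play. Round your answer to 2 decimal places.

Distribution of the product of the two numbers rolled: 1 w.p. 1/16, 2 w.p. 1/8, 3 w.p. 1/8, 4 w.p. 3/16, 6 w.p. 1/8, 8 w.p. 1/8, …
E[payout] = (1/16)·1 + (1/8)·2 + (1/8)·3 + (3/16)·4 + (1/8)·6 + (1/8)·8 + (1/16)·9 + (1/8)·12 + (1/16)·16 = 25/4
Expected profit = 25/4 − 5 = 5/4 ≈ $1.25

$1.25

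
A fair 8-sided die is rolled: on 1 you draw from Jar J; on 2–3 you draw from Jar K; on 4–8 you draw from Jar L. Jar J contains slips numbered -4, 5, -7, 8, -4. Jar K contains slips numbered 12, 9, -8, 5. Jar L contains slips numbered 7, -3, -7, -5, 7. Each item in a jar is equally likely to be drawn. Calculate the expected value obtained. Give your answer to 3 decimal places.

0.950

E[X | Jar J] = (-4 + 5 − 7 + 8 − 4)/5 = -2/5
E[X | Jar K] = (12 + 9 − 8 + 5)/4 = 9/2
E[X | Jar L] = (7 − 3 − 7 − 5 + 7)/5 = -1/5
E[X] = (1/8)·(-2/5) + (1/4)·9/2 + (5/8)·(-1/5) = 19/20 ≈ 0.950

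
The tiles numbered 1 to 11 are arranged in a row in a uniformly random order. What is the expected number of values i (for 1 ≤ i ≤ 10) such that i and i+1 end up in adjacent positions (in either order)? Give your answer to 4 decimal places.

1.8182

For each i ∈ {1,…,10}, let Xᵢ = 1 if i and i+1 are adjacent. P(Xᵢ=1) = 2·(11−1)!/11! = 2/11.
By linearity, E[ΣXᵢ] = (10)·(2/11) = 20/11.
≈ 1.8182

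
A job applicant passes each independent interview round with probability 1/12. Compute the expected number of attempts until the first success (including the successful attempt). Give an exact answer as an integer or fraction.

For a geometric distribution, E[trials] = 1/p = 1/(1/12) = 12.

12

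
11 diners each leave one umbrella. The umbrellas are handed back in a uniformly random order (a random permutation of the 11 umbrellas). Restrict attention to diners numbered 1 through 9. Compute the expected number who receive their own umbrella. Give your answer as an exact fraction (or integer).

Let Xᵢ = 1 if person i gets their own umbrella. For each i, P(Xᵢ=1) = 1/11.
By linearity of expectation, E[X₁+…+X_9] = 9·(1/11) = 9/11.

9/11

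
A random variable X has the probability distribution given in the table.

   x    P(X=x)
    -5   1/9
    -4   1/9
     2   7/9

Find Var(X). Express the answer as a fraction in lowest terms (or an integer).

596/81

E[X] = (1/9)·(-5) + (1/9)·(-4) + (7/9)·2 = 5/9
E[X²] = (1/9)·25 + (1/9)·16 + (7/9)·4 = 23/3
Var(X) = 23/3 − (5/9)² = 596/81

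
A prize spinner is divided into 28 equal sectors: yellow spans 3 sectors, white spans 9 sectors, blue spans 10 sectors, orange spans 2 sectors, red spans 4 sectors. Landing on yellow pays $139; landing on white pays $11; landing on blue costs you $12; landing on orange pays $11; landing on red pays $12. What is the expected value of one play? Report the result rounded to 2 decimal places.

$16.64

E[payout] = (3/28)·139 + (9/28)·11 + (10/28)·(-12) + (2/28)·11 + (4/28)·12 = 233/14
≈ $16.64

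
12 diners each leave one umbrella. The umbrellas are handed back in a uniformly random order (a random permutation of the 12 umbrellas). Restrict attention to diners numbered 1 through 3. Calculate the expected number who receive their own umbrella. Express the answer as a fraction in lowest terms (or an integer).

Let Xᵢ = 1 if person i gets their own umbrella. For each i, P(Xᵢ=1) = 1/12.
By linearity of expectation, E[X₁+…+X_3] = 3·(1/12) = 1/4.

1/4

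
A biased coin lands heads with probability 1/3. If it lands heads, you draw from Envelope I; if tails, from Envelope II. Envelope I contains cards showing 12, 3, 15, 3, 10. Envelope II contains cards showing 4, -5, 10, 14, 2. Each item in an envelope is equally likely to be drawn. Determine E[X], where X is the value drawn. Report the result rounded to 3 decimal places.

6.200

E[X | Envelope I] = (12 + 3 + 15 + 3 + 10)/5 = 43/5
E[X | Envelope II] = (4 − 5 + 10 + 14 + 2)/5 = 5
E[X] = (1/3)·43/5 + (2/3)·5 = 31/5 ≈ 6.200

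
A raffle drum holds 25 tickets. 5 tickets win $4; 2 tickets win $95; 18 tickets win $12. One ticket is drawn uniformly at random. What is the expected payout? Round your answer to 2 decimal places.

E[payout] = (5/25)·4 + (2/25)·95 + (18/25)·12 = 426/25
≈ $17.04

$17.04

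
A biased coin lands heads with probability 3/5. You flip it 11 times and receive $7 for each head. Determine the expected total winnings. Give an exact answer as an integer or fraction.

E[#heads] = 11·3/5 = 33/5 (linearity over flips).
E[winnings] = 7·33/5 = 231/5.

231/5 dollars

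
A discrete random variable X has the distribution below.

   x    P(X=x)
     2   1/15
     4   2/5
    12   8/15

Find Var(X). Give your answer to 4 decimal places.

E[X] = (1/15)·2 + (2/5)·4 + (8/15)·12 = 122/15
E[X²] = (1/15)·4 + (2/5)·16 + (8/15)·144 = 1252/15
Var(X) = 1252/15 − (122/15)² = 3896/225 ≈ 17.3156

17.3156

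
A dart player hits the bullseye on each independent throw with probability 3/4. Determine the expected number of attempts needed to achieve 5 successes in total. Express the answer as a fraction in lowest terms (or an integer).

20/3

By linearity (sum of 5 independent geometric waits), E[trials] = 5/p = 5/(3/4) = 20/3.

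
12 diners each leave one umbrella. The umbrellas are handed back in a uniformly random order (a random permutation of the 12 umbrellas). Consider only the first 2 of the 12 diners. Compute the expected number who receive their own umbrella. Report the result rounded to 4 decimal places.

Let Xᵢ = 1 if person i gets their own umbrella. For each i, P(Xᵢ=1) = 1/12.
By linearity of expectation, E[X₁+…+X_2] = 2·(1/12) = 1/6.
≈ 0.1667

0.1667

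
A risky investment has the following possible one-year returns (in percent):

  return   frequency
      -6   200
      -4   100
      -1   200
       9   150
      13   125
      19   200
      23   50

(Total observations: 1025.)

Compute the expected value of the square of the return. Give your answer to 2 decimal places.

Total = 1025, so P(return=-6) = 200/1025, etc.
E[X²] = (8/41)·36 + (4/41)·16 + (8/41)·1 + (6/41)·81 + (5/41)·169 + (8/41)·361 + (2/41)·529
     = 5637/41 ≈ 137.49

137.49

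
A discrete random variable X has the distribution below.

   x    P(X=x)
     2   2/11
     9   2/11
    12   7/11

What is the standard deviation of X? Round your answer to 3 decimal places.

E[X] = 106/11, E[X²] = 1178/11
Var(X) = E[X²] − (E[X])² = 1178/11 − 11236/121 = 1722/121
SD(X) = √(1722/121) ≈ 3.772

3.772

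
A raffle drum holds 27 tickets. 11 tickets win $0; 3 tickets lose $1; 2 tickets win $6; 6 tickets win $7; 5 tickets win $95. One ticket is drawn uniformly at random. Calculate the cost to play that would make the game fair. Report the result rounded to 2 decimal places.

$19.48

E[payout] = (11/27)·0 + (3/27)·(-1) + (2/27)·6 + (6/27)·7 + (5/27)·95 = 526/27
Fair fee = E[payout] = 526/27 ≈ $19.48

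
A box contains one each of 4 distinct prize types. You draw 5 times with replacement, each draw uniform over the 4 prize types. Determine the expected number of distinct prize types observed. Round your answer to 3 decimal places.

3.051

Let Xⱼ=1 if type j appears at least once. P(Xⱼ=1) = 1 − ((4−1)/4)^5 = 781/1024.
E[#distinct] = 4·781/1024 = 781/256.
≈ 3.051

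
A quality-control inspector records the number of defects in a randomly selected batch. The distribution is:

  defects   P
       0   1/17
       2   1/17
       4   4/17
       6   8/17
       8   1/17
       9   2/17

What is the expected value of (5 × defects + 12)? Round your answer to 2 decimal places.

E[5x+12] = (1/17)·12 + (1/17)·22 + (4/17)·32 + (8/17)·42 + (1/17)·52 + (2/17)·57
     = 664/17 ≈ 39.06

39.06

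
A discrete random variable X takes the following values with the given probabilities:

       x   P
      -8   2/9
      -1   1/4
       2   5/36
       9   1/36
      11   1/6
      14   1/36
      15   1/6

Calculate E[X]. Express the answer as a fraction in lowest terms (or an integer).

E[X] = (2/9)·(-8) + (1/4)·(-1) + (5/36)·2 + (1/36)·9 + (1/6)·11 + (1/36)·14 + (1/6)·15
     = 29/9

29/9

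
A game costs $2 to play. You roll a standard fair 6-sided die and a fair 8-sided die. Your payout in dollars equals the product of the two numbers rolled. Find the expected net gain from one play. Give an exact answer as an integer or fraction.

55/4 dollars

Distribution of the product of the two numbers rolled: 1 w.p. 1/48, 2 w.p. 1/24, 3 w.p. 1/24, 4 w.p. 1/16, 5 w.p. 1/24, 6 w.p. 1/12, …
E[payout] = (1/48)·1 + (1/24)·2 + (1/24)·3 + (1/16)·4 + (1/24)·5 + (1/12)·6 + (1/48)·7 + (1/16)·8 + (1/48)·9 + (1/24)·10 + (1/12)·12 + (1/48)·14 + (1/24)·15 + (1/24)·16 + (1/24)·18 + (1/24)·20 + (1/48)·21 + (1/16)·24 + (1/48)·25 + (1/48)·28 + (1/24)·30 + (1/48)·32 + (1/48)·35 + (1/48)·36 + (1/48)·40 + (1/48)·42 + (1/48)·48 = 63/4
Expected profit = 63/4 − 2 = 55/4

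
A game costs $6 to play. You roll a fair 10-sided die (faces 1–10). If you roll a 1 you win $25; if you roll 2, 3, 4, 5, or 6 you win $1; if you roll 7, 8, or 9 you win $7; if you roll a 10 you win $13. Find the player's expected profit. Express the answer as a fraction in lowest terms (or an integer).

E[payout] = (1/2)·1 + (3/10)·7 + (1/10)·13 + (1/10)·25 = 32/5
Expected profit = 32/5 − 6 = 2/5

2/5 dollars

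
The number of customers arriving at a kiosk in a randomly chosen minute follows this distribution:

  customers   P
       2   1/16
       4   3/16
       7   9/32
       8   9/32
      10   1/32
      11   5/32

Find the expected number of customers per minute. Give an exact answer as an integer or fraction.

E[X] = (1/16)·2 + (3/16)·4 + (9/32)·7 + (9/32)·8 + (1/32)·10 + (5/32)·11
     = 57/8

57/8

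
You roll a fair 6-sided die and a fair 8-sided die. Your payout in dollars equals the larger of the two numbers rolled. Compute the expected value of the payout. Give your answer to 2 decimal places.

$5.23

Distribution of the larger of the two numbers rolled: 1 w.p. 1/48, 2 w.p. 1/16, 3 w.p. 5/48, 4 w.p. 7/48, 5 w.p. 3/16, 6 w.p. 11/48, …
E[payout] = (1/48)·1 + (1/16)·2 + (5/48)·3 + (7/48)·4 + (3/16)·5 + (11/48)·6 + (1/8)·7 + (1/8)·8 = 251/48
≈ $5.23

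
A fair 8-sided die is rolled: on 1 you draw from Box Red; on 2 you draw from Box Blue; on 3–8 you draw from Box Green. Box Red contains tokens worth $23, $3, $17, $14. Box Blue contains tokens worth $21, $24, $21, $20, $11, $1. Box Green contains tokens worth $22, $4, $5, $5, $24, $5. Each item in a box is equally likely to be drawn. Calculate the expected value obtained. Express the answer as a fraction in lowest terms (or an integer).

1147/96 dollars

E[X | Box Red] = (23 + 3 + 17 + 14)/4 = 57/4
E[X | Box Blue] = (21 + 24 + 21 + 20 + 11 + 1)/6 = 49/3
E[X | Box Green] = (22 + 4 + 5 + 5 + 24 + 5)/6 = 65/6
E[X] = (1/8)·57/4 + (1/8)·49/3 + (3/4)·65/6 = 1147/96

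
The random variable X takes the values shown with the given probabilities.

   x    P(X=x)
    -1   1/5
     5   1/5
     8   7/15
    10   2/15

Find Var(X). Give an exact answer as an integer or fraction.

E[X] = (1/5)·(-1) + (1/5)·5 + (7/15)·8 + (2/15)·10 = 88/15
E[X²] = (1/5)·1 + (1/5)·25 + (7/15)·64 + (2/15)·100 = 242/5
Var(X) = 242/5 − (88/15)² = 3146/225

3146/225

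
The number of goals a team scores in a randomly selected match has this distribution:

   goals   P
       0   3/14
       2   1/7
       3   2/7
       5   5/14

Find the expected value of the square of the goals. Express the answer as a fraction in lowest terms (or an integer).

169/14

E[X²] = (3/14)·0 + (1/7)·4 + (2/7)·9 + (5/14)·25
     = 169/14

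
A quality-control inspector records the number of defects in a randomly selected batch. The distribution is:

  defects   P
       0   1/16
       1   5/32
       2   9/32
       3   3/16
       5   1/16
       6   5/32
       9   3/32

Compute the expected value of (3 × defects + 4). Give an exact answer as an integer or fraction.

E[3x+4] = (1/16)·4 + (5/32)·7 + (9/32)·10 + (3/16)·13 + (1/16)·19 + (5/32)·22 + (3/32)·31
     = 113/8

113/8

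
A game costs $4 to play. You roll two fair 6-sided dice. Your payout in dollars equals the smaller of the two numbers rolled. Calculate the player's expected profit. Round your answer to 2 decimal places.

Distribution of the smaller of the two numbers rolled: 1 w.p. 11/36, 2 w.p. 1/4, 3 w.p. 7/36, 4 w.p. 5/36, 5 w.p. 1/12, 6 w.p. 1/36
E[payout] = (11/36)·1 + (1/4)·2 + (7/36)·3 + (5/36)·4 + (1/12)·5 + (1/36)·6 = 91/36
Expected profit = 91/36 − 4 = -53/36 ≈ -$1.47

-$1.47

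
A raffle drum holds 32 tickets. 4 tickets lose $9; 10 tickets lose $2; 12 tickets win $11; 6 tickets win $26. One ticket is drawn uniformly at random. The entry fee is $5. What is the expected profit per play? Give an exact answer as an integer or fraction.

E[payout] = (4/32)·(-9) + (10/32)·(-2) + (12/32)·11 + (6/32)·26 = 29/4
Expected profit = 29/4 − 5 = 9/4

9/4 dollars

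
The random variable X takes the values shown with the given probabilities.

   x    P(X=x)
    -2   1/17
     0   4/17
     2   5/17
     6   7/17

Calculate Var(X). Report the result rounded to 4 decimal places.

7.5848

E[X] = (1/17)·(-2) + (4/17)·0 + (5/17)·2 + (7/17)·6 = 50/17
E[X²] = (1/17)·4 + (4/17)·0 + (5/17)·4 + (7/17)·36 = 276/17
Var(X) = 276/17 − (50/17)² = 2192/289 ≈ 7.5848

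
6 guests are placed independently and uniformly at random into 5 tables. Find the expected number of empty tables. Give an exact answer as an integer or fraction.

Let Xⱼ=1 if table j is empty. P(Xⱼ=1) = ((5-1)/5)^6 = 4096/15625.
By linearity, E[#empty] = 5·4096/15625 = 4096/3125.

4096/3125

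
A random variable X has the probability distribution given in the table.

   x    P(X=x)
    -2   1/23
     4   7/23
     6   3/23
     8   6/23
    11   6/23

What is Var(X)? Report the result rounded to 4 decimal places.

10.8091

E[X] = (1/23)·(-2) + (7/23)·4 + (3/23)·6 + (6/23)·8 + (6/23)·11 = 158/23
E[X²] = (1/23)·4 + (7/23)·16 + (3/23)·36 + (6/23)·64 + (6/23)·121 = 58
Var(X) = 58 − (158/23)² = 5718/529 ≈ 10.8091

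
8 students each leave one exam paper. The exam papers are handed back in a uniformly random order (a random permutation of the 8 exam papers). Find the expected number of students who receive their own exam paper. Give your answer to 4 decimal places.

Let Xᵢ = 1 if person i gets their own exam paper. For each i, P(Xᵢ=1) = 1/8.
By linearity of expectation, E[X₁+…+X_8] = 8·(1/8) = 1.
≈ 1.0000

1.0000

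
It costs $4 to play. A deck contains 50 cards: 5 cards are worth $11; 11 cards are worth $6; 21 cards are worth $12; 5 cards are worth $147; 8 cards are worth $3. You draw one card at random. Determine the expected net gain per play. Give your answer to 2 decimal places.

E[payout] = (5/50)·11 + (11/50)·6 + (21/50)·12 + (5/50)·147 + (8/50)·3 = 566/25
Expected profit = 566/25 − 4 = 466/25 ≈ $18.64

$18.64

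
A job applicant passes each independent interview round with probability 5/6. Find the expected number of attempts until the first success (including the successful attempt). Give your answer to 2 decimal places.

For a geometric distribution, E[trials] = 1/p = 1/(5/6) = 6/5.
≈ 1.20

1.20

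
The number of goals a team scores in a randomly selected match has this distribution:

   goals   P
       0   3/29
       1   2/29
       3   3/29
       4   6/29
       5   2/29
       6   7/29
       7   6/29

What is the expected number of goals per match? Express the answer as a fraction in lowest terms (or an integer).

E[X] = (3/29)·0 + (2/29)·1 + (3/29)·3 + (6/29)·4 + (2/29)·5 + (7/29)·6 + (6/29)·7
     = 129/29

129/29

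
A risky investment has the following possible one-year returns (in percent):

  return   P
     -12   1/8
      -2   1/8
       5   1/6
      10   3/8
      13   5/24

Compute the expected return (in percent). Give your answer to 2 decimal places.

5.54

E[X] = (1/8)·(-12) + (1/8)·(-2) + (1/6)·5 + (3/8)·10 + (5/24)·13
     = 133/24 ≈ 5.54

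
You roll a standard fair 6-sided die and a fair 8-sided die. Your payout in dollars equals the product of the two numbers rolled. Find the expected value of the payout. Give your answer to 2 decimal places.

Distribution of the product of the two numbers rolled: 1 w.p. 1/48, 2 w.p. 1/24, 3 w.p. 1/24, 4 w.p. 1/16, 5 w.p. 1/24, 6 w.p. 1/12, …
E[payout] = (1/48)·1 + (1/24)·2 + (1/24)·3 + (1/16)·4 + (1/24)·5 + (1/12)·6 + (1/48)·7 + (1/16)·8 + (1/48)·9 + (1/24)·10 + (1/12)·12 + (1/48)·14 + (1/24)·15 + (1/24)·16 + (1/24)·18 + (1/24)·20 + (1/48)·21 + (1/16)·24 + (1/48)·25 + (1/48)·28 + (1/24)·30 + (1/48)·32 + (1/48)·35 + (1/48)·36 + (1/48)·40 + (1/48)·42 + (1/48)·48 = 63/4
≈ $15.75

$15.75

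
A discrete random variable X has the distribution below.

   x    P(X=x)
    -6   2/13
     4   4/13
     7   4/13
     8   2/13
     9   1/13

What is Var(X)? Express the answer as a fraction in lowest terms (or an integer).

3784/169

E[X] = (2/13)·(-6) + (4/13)·4 + (4/13)·7 + (2/13)·8 + (1/13)·9 = 57/13
E[X²] = (2/13)·36 + (4/13)·16 + (4/13)·49 + (2/13)·64 + (1/13)·81 = 541/13
Var(X) = 541/13 − (57/13)² = 3784/169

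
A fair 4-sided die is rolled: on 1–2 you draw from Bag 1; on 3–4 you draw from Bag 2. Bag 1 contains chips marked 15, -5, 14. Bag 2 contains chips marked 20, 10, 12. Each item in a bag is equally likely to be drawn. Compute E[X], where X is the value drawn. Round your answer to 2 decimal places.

E[X | Bag 1] = (15 − 5 + 14)/3 = 8
E[X | Bag 2] = (20 + 10 + 12)/3 = 14
E[X] = (1/2)·8 + (1/2)·14 = 11 ≈ 11.00

11.00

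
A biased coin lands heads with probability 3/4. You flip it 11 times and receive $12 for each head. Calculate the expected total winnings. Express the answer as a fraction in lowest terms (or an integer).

$99

E[#heads] = 11·3/4 = 33/4 (linearity over flips).
E[winnings] = 12·33/4 = 99.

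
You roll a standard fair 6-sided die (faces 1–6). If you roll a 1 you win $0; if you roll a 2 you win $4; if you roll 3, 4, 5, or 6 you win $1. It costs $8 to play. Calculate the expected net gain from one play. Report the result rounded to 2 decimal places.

E[payout] = (1/6)·0 + (2/3)·1 + (1/6)·4 = 4/3
Expected profit = 4/3 − 8 = -20/3 ≈ -$6.67

-$6.67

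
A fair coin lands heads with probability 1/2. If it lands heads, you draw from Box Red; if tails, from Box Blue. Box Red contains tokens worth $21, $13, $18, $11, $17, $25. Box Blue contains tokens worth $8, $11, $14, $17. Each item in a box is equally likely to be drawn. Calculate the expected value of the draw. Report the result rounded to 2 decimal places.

E[X | Box Red] = (21 + 13 + 18 + 11 + 17 + 25)/6 = 35/2
E[X | Box Blue] = (8 + 11 + 14 + 17)/4 = 25/2
E[X] = (1/2)·35/2 + (1/2)·25/2 = 15 ≈ 15.00

$15.00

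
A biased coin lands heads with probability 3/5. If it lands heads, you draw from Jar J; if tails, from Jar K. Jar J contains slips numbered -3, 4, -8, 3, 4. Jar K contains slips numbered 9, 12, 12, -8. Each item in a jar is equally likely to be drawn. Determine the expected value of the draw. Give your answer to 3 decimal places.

2.500

E[X | Jar J] = (-3 + 4 − 8 + 3 + 4)/5 = 0
E[X | Jar K] = (9 + 12 + 12 − 8)/4 = 25/4
E[X] = (3/5)·0 + (2/5)·25/4 = 5/2 ≈ 2.500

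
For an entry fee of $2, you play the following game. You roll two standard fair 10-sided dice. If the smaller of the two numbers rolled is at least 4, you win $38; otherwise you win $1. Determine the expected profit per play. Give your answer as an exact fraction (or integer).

E[payout] = (51/100)·1 + (49/100)·38 = 1913/100
Expected profit = 1913/100 − 2 = 1713/100

1713/100 dollars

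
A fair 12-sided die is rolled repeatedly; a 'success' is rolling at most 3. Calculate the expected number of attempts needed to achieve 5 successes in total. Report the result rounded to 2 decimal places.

By linearity (sum of 5 independent geometric waits), E[trials] = 5/p = 5/(1/4) = 20.
≈ 20.00

20.00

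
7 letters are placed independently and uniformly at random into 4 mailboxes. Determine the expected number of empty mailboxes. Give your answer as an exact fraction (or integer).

2187/4096

Let Xⱼ=1 if mailbox j is empty. P(Xⱼ=1) = ((4-1)/4)^7 = 2187/16384.
By linearity, E[#empty] = 4·2187/16384 = 2187/4096.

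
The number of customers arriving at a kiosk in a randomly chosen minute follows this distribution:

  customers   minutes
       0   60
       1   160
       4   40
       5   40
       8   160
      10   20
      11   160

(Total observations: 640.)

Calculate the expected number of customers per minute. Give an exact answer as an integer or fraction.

Total = 640, so P(customers=0) = 60/640, etc.
E[X] = (3/32)·0 + (1/4)·1 + (1/16)·4 + (1/16)·5 + (1/4)·8 + (1/32)·10 + (1/4)·11
     = 47/8

47/8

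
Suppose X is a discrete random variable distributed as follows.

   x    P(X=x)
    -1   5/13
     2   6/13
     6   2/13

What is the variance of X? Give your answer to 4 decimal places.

5.6331

E[X] = (5/13)·(-1) + (6/13)·2 + (2/13)·6 = 19/13
E[X²] = (5/13)·1 + (6/13)·4 + (2/13)·36 = 101/13
Var(X) = 101/13 − (19/13)² = 952/169 ≈ 5.6331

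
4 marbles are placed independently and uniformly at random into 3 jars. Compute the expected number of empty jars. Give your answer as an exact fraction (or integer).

Let Xⱼ=1 if jar j is empty. P(Xⱼ=1) = ((3-1)/3)^4 = 16/81.
By linearity, E[#empty] = 3·16/81 = 16/27.

16/27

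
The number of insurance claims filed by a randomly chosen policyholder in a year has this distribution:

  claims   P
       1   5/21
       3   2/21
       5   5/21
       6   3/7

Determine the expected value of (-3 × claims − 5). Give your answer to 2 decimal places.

-17.86

E[-3x-5] = (5/21)·(-8) + (2/21)·(-14) + (5/21)·(-20) + (3/7)·(-23)
     = -125/7 ≈ -17.86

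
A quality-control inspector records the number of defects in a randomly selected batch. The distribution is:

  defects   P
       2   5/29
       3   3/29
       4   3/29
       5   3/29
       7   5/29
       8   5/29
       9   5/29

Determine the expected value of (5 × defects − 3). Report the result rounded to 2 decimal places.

25.62

E[5x-3] = (5/29)·7 + (3/29)·12 + (3/29)·17 + (3/29)·22 + (5/29)·32 + (5/29)·37 + (5/29)·42
     = 743/29 ≈ 25.62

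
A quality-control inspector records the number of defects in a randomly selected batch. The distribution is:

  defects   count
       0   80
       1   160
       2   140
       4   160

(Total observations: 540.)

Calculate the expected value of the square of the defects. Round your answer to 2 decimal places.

Total = 540, so P(defects=0) = 80/540, etc.
E[X²] = (4/27)·0 + (8/27)·1 + (7/27)·4 + (8/27)·16
     = 164/27 ≈ 6.07

6.07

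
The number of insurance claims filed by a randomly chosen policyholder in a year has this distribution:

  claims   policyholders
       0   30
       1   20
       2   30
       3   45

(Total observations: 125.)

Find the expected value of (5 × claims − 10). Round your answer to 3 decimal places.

Total = 125, so P(claims=0) = 30/125, etc.
E[5x-10] = (6/25)·(-10) + (4/25)·(-5) + (6/25)·0 + (9/25)·5
     = -7/5 ≈ -1.400

-1.400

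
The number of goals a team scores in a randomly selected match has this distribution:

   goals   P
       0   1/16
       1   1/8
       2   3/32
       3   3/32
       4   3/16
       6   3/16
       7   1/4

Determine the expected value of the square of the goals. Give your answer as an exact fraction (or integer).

747/32

E[X²] = (1/16)·0 + (1/8)·1 + (3/32)·4 + (3/32)·9 + (3/16)·16 + (3/16)·36 + (1/4)·49
     = 747/32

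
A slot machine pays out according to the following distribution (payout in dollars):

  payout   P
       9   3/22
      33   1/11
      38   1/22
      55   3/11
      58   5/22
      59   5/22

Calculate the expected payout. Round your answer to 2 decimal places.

$47.55

E[X] = (3/22)·9 + (1/11)·33 + (1/22)·38 + (3/11)·55 + (5/22)·58 + (5/22)·59
     = 523/11 ≈ 47.55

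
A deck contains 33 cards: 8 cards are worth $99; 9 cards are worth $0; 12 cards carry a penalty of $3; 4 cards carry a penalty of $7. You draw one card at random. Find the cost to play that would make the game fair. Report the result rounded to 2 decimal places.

E[payout] = (8/33)·99 + (9/33)·0 + (12/33)·(-3) + (4/33)·(-7) = 728/33
Fair fee = E[payout] = 728/33 ≈ $22.06

$22.06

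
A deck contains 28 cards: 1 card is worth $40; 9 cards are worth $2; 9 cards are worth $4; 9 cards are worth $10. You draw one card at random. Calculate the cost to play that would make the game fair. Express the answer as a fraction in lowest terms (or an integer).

46/7 dollars

E[payout] = (1/28)·40 + (9/28)·2 + (9/28)·4 + (9/28)·10 = 46/7
Fair fee = E[payout] = 46/7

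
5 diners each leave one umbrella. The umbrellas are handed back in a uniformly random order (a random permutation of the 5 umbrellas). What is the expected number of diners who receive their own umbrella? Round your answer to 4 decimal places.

Let Xᵢ = 1 if person i gets their own umbrella. For each i, P(Xᵢ=1) = 1/5.
By linearity of expectation, E[X₁+…+X_5] = 5·(1/5) = 1.
≈ 1.0000

1.0000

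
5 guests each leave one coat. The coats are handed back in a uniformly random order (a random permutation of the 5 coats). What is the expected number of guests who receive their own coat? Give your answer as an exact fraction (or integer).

1

Let Xᵢ = 1 if person i gets their own coat. For each i, P(Xᵢ=1) = 1/5.
By linearity of expectation, E[X₁+…+X_5] = 5·(1/5) = 1.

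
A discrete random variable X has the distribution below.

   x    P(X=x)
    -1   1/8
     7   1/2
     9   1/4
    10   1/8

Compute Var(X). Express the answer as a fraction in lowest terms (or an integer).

E[X] = (1/8)·(-1) + (1/2)·7 + (1/4)·9 + (1/8)·10 = 55/8
E[X²] = (1/8)·1 + (1/2)·49 + (1/4)·81 + (1/8)·100 = 459/8
Var(X) = 459/8 − (55/8)² = 647/64

647/64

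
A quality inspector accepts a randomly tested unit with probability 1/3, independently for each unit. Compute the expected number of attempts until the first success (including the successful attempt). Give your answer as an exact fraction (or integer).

For a geometric distribution, E[trials] = 1/p = 1/(1/3) = 3.

3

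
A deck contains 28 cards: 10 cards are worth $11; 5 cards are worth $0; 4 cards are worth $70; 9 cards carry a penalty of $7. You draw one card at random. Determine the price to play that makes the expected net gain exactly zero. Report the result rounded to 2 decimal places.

E[payout] = (10/28)·11 + (5/28)·0 + (4/28)·70 + (9/28)·(-7) = 327/28
Fair fee = E[payout] = 327/28 ≈ $11.68

$11.68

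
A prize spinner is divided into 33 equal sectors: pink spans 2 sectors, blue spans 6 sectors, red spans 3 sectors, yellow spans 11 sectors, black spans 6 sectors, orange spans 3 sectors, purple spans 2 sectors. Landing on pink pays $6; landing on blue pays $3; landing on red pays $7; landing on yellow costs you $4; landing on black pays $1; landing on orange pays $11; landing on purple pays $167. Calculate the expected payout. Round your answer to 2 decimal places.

$11.52

E[payout] = (2/33)·6 + (6/33)·3 + (3/33)·7 + (11/33)·(-4) + (6/33)·1 + (3/33)·11 + (2/33)·167 = 380/33
≈ $11.52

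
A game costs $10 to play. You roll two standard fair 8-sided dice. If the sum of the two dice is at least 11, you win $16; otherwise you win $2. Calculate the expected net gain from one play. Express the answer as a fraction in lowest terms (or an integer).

E[payout] = (43/64)·2 + (21/64)·16 = 211/32
Expected profit = 211/32 − 10 = -109/32

-109/32 dollars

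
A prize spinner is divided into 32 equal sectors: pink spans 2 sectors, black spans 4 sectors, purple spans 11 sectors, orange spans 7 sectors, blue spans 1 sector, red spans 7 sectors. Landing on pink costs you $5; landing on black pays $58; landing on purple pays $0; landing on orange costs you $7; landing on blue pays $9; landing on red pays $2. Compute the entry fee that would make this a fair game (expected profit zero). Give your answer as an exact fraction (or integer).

E[payout] = (2/32)·(-5) + (4/32)·58 + (11/32)·0 + (7/32)·(-7) + (1/32)·9 + (7/32)·2 = 49/8
Fair fee = E[payout] = 49/8

49/8 dollars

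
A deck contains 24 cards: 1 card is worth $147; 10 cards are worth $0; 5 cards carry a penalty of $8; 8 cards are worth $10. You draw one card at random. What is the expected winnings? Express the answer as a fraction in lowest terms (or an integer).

E[payout] = (1/24)·147 + (10/24)·0 + (5/24)·(-8) + (8/24)·10 = 187/24

187/24 dollars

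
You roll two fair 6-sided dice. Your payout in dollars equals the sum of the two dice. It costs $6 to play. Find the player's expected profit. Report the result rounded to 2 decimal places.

Distribution of the sum of the two dice: 2 w.p. 1/36, 3 w.p. 1/18, 4 w.p. 1/12, 5 w.p. 1/9, 6 w.p. 5/36, 7 w.p. 1/6, …
E[payout] = (1/36)·2 + (1/18)·3 + (1/12)·4 + (1/9)·5 + (5/36)·6 + (1/6)·7 + (5/36)·8 + (1/9)·9 + (1/12)·10 + (1/18)·11 + (1/36)·12 = 7
Expected profit = 7 − 6 = 1 ≈ $1.00

$1.00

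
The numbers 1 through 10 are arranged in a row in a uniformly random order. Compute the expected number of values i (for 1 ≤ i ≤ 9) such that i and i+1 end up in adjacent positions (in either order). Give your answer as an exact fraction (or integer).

9/5

For each i ∈ {1,…,9}, let Xᵢ = 1 if i and i+1 are adjacent. P(Xᵢ=1) = 2·(10−1)!/10! = 2/10.
By linearity, E[ΣXᵢ] = (9)·(2/10) = 9/5.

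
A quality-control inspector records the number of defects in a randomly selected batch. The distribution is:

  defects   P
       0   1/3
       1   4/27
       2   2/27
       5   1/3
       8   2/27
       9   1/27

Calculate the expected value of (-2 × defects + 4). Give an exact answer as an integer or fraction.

E[-2x+4] = (1/3)·4 + (4/27)·2 + (2/27)·0 + (1/3)·(-6) + (2/27)·(-12) + (1/27)·(-14)
     = -16/9

-16/9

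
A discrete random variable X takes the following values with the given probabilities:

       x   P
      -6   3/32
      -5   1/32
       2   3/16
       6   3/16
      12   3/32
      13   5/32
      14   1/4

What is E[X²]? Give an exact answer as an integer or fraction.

E[X²] = (3/32)·36 + (1/32)·25 + (3/16)·4 + (3/16)·36 + (3/32)·144 + (5/32)·169 + (1/4)·196
     = 1609/16

1609/16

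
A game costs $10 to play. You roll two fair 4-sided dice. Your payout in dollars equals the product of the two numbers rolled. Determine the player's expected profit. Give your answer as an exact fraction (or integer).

-15/4 dollars

Distribution of the product of the two numbers rolled: 1 w.p. 1/16, 2 w.p. 1/8, 3 w.p. 1/8, 4 w.p. 3/16, 6 w.p. 1/8, 8 w.p. 1/8, …
E[payout] = (1/16)·1 + (1/8)·2 + (1/8)·3 + (3/16)·4 + (1/8)·6 + (1/8)·8 + (1/16)·9 + (1/8)·12 + (1/16)·16 = 25/4
Expected profit = 25/4 − 10 = -15/4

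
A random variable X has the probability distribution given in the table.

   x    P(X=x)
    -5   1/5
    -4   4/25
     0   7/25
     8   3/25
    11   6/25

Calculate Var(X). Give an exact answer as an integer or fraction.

25274/625

E[X] = (1/5)·(-5) + (4/25)·(-4) + (7/25)·0 + (3/25)·8 + (6/25)·11 = 49/25
E[X²] = (1/5)·25 + (4/25)·16 + (7/25)·0 + (3/25)·64 + (6/25)·121 = 1107/25
Var(X) = 1107/25 − (49/25)² = 25274/625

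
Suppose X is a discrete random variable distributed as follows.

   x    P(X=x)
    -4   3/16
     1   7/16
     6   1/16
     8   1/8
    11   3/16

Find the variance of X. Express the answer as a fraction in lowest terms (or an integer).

1703/64

E[X] = (3/16)·(-4) + (7/16)·1 + (1/16)·6 + (1/8)·8 + (3/16)·11 = 25/8
E[X²] = (3/16)·16 + (7/16)·1 + (1/16)·36 + (1/8)·64 + (3/16)·121 = 291/8
Var(X) = 291/8 − (25/8)² = 1703/64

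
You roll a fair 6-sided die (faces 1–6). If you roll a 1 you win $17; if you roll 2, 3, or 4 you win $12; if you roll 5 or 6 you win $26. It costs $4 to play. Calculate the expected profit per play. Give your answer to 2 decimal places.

E[payout] = (1/2)·12 + (1/6)·17 + (1/3)·26 = 35/2
Expected profit = 35/2 − 4 = 27/2 ≈ $13.50

$13.50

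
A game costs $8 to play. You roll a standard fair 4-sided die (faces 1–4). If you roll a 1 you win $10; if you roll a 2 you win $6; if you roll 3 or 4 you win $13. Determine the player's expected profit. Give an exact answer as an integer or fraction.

5/2 dollars

E[payout] = (1/4)·6 + (1/4)·10 + (1/2)·13 = 21/2
Expected profit = 21/2 − 8 = 5/2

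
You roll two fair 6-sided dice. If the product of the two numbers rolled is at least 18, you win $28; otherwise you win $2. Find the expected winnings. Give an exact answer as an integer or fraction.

E[payout] = (13/18)·2 + (5/18)·28 = 83/9

83/9 dollars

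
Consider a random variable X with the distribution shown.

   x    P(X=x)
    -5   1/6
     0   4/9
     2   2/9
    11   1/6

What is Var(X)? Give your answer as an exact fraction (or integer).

E[X] = (1/6)·(-5) + (4/9)·0 + (2/9)·2 + (1/6)·11 = 13/9
E[X²] = (1/6)·25 + (4/9)·0 + (2/9)·4 + (1/6)·121 = 227/9
Var(X) = 227/9 − (13/9)² = 1874/81

1874/81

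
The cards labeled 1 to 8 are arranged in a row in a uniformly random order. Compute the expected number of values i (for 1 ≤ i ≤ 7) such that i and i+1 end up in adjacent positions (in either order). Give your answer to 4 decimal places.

1.7500

For each i ∈ {1,…,7}, let Xᵢ = 1 if i and i+1 are adjacent. P(Xᵢ=1) = 2·(8−1)!/8! = 2/8.
By linearity, E[ΣXᵢ] = (7)·(2/8) = 7/4.
≈ 1.7500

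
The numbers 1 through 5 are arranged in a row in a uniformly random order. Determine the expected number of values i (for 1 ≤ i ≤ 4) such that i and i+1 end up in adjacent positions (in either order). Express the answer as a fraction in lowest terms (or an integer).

8/5

For each i ∈ {1,…,4}, let Xᵢ = 1 if i and i+1 are adjacent. P(Xᵢ=1) = 2·(5−1)!/5! = 2/5.
By linearity, E[ΣXᵢ] = (4)·(2/5) = 8/5.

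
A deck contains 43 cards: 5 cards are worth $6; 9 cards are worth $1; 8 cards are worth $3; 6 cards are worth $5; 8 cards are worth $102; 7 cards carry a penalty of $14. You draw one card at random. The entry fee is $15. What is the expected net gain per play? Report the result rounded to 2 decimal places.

E[payout] = (5/43)·6 + (9/43)·1 + (8/43)·3 + (6/43)·5 + (8/43)·102 + (7/43)·(-14) = 811/43
Expected profit = 811/43 − 15 = 166/43 ≈ $3.86

$3.86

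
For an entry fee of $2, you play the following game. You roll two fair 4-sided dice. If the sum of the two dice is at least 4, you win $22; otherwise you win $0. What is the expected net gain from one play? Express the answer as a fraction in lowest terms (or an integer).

127/8 dollars

E[payout] = (3/16)·0 + (13/16)·22 = 143/8
Expected profit = 143/8 − 2 = 127/8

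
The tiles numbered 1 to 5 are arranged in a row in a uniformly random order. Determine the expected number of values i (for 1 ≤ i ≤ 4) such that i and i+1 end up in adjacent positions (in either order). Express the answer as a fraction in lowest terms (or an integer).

8/5

For each i ∈ {1,…,4}, let Xᵢ = 1 if i and i+1 are adjacent. P(Xᵢ=1) = 2·(5−1)!/5! = 2/5.
By linearity, E[ΣXᵢ] = (4)·(2/5) = 8/5.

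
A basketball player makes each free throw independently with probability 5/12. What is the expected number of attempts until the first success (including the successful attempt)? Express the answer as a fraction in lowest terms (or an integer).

12/5

For a geometric distribution, E[trials] = 1/p = 1/(5/12) = 12/5.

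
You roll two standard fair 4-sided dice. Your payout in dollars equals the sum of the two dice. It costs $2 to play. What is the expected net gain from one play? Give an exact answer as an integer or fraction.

Distribution of the sum of the two dice: 2 w.p. 1/16, 3 w.p. 1/8, 4 w.p. 3/16, 5 w.p. 1/4, 6 w.p. 3/16, 7 w.p. 1/8, …
E[payout] = (1/16)·2 + (1/8)·3 + (3/16)·4 + (1/4)·5 + (3/16)·6 + (1/8)·7 + (1/16)·8 = 5
Expected profit = 5 − 2 = 3

$3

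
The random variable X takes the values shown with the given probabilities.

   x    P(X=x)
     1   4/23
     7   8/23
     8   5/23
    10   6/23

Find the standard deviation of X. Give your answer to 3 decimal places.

2.971

E[X] = 160/23, E[X²] = 1316/23
Var(X) = E[X²] − (E[X])² = 1316/23 − 25600/529 = 4668/529
SD(X) = √(4668/529) ≈ 2.971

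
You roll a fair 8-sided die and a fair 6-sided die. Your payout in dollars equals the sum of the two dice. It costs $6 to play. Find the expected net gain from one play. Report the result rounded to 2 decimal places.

$2.00

Distribution of the sum of the two dice: 2 w.p. 1/48, 3 w.p. 1/24, 4 w.p. 1/16, 5 w.p. 1/12, 6 w.p. 5/48, 7 w.p. 1/8, …
E[payout] = (1/48)·2 + (1/24)·3 + (1/16)·4 + (1/12)·5 + (5/48)·6 + (1/8)·7 + (1/8)·8 + (1/8)·9 + (5/48)·10 + (1/12)·11 + (1/16)·12 + (1/24)·13 + (1/48)·14 = 8
Expected profit = 8 − 6 = 2 ≈ $2.00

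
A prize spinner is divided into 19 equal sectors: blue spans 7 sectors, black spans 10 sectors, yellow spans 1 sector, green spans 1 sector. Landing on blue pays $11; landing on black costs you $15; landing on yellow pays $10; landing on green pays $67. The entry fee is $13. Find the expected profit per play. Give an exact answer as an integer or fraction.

E[payout] = (7/19)·11 + (10/19)·(-15) + (1/19)·10 + (1/19)·67 = 4/19
Expected profit = 4/19 − 13 = -243/19

-243/19 dollars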